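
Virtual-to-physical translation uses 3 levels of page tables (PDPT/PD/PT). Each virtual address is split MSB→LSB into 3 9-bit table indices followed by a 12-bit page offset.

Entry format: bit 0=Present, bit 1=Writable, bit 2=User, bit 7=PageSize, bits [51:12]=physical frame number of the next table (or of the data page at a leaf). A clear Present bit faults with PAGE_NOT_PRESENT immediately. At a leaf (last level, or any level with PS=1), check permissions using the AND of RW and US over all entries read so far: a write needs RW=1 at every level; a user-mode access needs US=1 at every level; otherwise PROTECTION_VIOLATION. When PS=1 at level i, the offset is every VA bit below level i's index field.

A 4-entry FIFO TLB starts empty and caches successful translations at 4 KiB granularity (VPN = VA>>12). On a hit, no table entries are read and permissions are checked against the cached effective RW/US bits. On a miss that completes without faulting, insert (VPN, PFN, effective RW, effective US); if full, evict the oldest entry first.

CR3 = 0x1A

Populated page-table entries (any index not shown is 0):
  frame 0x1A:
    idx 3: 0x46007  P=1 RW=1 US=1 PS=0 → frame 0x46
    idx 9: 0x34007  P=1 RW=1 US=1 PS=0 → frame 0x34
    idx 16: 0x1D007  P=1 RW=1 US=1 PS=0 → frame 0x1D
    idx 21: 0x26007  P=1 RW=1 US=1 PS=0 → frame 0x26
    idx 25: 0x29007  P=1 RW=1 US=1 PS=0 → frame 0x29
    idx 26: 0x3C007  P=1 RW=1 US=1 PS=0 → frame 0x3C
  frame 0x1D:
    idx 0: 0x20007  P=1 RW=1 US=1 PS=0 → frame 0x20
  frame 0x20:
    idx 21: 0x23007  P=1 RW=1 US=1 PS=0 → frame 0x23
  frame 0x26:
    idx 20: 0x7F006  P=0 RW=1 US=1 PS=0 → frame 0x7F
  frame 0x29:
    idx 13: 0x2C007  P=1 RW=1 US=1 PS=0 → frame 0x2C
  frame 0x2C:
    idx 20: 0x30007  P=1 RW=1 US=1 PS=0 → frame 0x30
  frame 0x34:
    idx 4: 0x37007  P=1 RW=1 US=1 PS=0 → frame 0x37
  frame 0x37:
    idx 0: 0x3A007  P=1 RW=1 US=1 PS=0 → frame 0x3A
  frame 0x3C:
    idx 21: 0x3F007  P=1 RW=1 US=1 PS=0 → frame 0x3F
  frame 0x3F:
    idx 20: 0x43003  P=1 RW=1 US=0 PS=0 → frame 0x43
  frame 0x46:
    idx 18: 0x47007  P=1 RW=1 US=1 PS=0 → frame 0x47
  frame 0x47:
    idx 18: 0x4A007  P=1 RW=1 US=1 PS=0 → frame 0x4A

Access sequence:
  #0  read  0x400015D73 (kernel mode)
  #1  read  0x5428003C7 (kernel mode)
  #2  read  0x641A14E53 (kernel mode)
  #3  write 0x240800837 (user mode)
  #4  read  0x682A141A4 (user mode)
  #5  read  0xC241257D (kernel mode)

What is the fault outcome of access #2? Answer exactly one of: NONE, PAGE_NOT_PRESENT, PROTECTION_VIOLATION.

Trace:
#0 VA=0x400015D73 (r,kernel):
  L0 @0x1A[16] → 0x1D007  P=1,RW=1,US=1,PS=0
  L1 @0x1D[0] → 0x20007  P=1,RW=1,US=1,PS=0
  L2 @0x20[21] → 0x23007  P=1,RW=1,US=1,PS=0
  ✓ 0x23D73  — 3 lookups
#1 VA=0x5428003C7 (r,kernel):
  L0 @0x1A[21] → 0x26007  P=1,RW=1,US=1,PS=0
  L1 @0x26[20] → 0x7F006  P=0,RW=1,US=1,PS=0
  ✗ PAGE_NOT_PRESENT  [2 reads]
#2 VA=0x641A14E53 (r,kernel):
  L0 @0x1A[25] → 0x29007  P=1,RW=1,US=1,PS=0
  L1 @0x29[13] → 0x2C007  P=1,RW=1,US=1,PS=0
  L2 @0x2C[20] → 0x30007  P=1,RW=1,US=1,PS=0
  ✓ 0x30E53  — 3 lookups
#3 VA=0x240800837 (w,user):
  L0 @0x1A[9] → 0x34007  P=1,RW=1,US=1,PS=0
  L1 @0x34[4] → 0x37007  P=1,RW=1,US=1,PS=0
  L2 @0x37[0] → 0x3A007  P=1,RW=1,US=1,PS=0
  ✓ 0x3A837  — 3 lookups
#4 VA=0x682A141A4 (r,user):
  L0 @0x1A[26] → 0x3C007  P=1,RW=1,US=1,PS=0
  L1 @0x3C[21] → 0x3F007  P=1,RW=1,US=1,PS=0
  L2 @0x3F[20] → 0x43003  P=1,RW=1,US=0,PS=0
  ✗ PROTECTION_VIOLATION  [3 reads]
#5 VA=0xC241257D (r,kernel):
  L0 @0x1A[3] → 0x46007  P=1,RW=1,US=1,PS=0
  L1 @0x46[18] → 0x47007  P=1,RW=1,US=1,PS=0
  L2 @0x47[18] → 0x4A007  P=1,RW=1,US=1,PS=0
  ✓ 0x4A57D  — 3 lookups

Access #2 fault: NONE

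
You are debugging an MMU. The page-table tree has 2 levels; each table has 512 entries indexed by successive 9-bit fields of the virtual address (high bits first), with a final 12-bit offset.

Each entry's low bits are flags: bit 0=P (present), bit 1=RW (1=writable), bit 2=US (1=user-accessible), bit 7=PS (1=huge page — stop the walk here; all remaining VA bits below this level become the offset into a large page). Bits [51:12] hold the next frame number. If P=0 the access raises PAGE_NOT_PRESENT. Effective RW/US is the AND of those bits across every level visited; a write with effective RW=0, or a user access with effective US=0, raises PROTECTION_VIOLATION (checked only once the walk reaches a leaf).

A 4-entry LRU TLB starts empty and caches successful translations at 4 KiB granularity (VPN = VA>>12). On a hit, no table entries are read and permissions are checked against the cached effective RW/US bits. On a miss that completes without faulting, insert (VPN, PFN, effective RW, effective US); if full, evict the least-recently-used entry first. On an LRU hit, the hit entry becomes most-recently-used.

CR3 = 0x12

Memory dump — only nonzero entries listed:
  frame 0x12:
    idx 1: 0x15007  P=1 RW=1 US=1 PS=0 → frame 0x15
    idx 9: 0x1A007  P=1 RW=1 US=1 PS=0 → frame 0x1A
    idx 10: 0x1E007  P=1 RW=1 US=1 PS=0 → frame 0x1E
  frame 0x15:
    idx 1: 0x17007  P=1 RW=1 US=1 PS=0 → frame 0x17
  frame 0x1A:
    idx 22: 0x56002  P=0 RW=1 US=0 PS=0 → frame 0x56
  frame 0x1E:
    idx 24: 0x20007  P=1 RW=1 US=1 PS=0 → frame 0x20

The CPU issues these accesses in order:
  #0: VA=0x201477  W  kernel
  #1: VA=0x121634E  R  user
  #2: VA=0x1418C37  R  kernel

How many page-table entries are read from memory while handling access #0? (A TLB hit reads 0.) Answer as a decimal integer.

Walk each access:
#0 VA=0x201477 (w,kernel):
  L0: frame=0x12 idx=1 entry=0x15007 [P=1 RW=1 US=1 PS=0]
  L1: frame=0x15 idx=1 entry=0x17007 [P=1 RW=1 US=1 PS=0]
  ⇒ phys 0x17477  [2 reads]
#1 VA=0x121634E (r,user):
  L0: frame=0x12 idx=9 entry=0x1A007 [P=1 RW=1 US=1 PS=0]
  L1: frame=0x1A idx=22 entry=0x56002 [P=0 RW=1 US=0 PS=0]
  ⇒ fault: PAGE_NOT_PRESENT  — 2 lookups
#2 VA=0x1418C37 (r,kernel):
  L0: frame=0x12 idx=10 entry=0x1E007 [P=1 RW=1 US=1 PS=0]
  L1: frame=0x1E idx=24 entry=0x20007 [P=1 RW=1 US=1 PS=0]
  ⇒ phys 0x20C37  [2 reads]

Entries read for #0: 2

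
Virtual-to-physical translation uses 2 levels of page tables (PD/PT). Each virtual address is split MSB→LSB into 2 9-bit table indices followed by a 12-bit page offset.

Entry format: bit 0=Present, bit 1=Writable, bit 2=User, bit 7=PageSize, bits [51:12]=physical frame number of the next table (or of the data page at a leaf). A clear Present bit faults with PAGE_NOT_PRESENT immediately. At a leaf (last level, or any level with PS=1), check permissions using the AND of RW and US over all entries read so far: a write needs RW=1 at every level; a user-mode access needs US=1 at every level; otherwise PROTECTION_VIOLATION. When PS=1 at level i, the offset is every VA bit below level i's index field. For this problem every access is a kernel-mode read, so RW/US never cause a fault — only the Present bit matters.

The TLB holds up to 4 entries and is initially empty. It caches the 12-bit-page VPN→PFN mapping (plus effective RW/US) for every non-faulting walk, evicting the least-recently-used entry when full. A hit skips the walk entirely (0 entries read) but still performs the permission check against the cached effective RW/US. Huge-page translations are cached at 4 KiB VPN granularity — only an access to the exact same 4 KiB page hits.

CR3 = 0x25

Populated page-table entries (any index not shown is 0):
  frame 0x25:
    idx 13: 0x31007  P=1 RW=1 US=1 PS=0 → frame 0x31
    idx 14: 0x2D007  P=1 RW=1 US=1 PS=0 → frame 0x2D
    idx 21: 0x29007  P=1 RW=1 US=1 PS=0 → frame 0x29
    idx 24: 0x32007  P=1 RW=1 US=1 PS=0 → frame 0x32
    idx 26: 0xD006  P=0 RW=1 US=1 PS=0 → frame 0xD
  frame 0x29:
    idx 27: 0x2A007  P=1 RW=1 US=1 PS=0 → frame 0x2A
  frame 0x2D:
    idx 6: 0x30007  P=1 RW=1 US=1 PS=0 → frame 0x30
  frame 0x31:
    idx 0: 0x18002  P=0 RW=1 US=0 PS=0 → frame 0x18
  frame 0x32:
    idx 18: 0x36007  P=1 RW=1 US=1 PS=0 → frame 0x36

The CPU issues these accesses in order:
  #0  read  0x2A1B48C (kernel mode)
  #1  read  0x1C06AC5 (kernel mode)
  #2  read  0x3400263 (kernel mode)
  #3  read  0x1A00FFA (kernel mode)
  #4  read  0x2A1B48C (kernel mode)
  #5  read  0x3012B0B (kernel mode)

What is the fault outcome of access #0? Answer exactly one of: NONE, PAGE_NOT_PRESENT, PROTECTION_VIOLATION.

Trace:
#0 VA=0x2A1B48C (r,kernel):
  L0 @0x25[21] → 0x29007  P=1,RW=1,US=1,PS=0
  L1 @0x29[27] → 0x2A007  P=1,RW=1,US=1,PS=0
  → PA=0x2A48C  (2 entries read)
#1 VA=0x1C06AC5 (r,kernel):
  L0 @0x25[14] → 0x2D007  P=1,RW=1,US=1,PS=0
  L1 @0x2D[6] → 0x30007  P=1,RW=1,US=1,PS=0
  → PA=0x30AC5  (2 entries read)
#2 VA=0x3400263 (r,kernel):
  L0 @0x25[26] → 0xD006  P=0,RW=1,US=1,PS=0
  ✗ PAGE_NOT_PRESENT  [1 reads]
#3 VA=0x1A00FFA (r,kernel):
  L0 @0x25[13] → 0x31007  P=1,RW=1,US=1,PS=0
  L1 @0x31[0] → 0x18002  P=0,RW=1,US=0,PS=0
  ✗ PAGE_NOT_PRESENT  [2 reads]
#4 VA=0x2A1B48C (r,kernel):
  TLB hit vpn=0x2A1B → PA=0x2A48C
#5 VA=0x3012B0B (r,kernel):
  L0 @0x25[24] → 0x32007  P=1,RW=1,US=1,PS=0
  L1 @0x32[18] → 0x36007  P=1,RW=1,US=1,PS=0
  → PA=0x36B0B  (2 entries read)

Access #0 fault: NONE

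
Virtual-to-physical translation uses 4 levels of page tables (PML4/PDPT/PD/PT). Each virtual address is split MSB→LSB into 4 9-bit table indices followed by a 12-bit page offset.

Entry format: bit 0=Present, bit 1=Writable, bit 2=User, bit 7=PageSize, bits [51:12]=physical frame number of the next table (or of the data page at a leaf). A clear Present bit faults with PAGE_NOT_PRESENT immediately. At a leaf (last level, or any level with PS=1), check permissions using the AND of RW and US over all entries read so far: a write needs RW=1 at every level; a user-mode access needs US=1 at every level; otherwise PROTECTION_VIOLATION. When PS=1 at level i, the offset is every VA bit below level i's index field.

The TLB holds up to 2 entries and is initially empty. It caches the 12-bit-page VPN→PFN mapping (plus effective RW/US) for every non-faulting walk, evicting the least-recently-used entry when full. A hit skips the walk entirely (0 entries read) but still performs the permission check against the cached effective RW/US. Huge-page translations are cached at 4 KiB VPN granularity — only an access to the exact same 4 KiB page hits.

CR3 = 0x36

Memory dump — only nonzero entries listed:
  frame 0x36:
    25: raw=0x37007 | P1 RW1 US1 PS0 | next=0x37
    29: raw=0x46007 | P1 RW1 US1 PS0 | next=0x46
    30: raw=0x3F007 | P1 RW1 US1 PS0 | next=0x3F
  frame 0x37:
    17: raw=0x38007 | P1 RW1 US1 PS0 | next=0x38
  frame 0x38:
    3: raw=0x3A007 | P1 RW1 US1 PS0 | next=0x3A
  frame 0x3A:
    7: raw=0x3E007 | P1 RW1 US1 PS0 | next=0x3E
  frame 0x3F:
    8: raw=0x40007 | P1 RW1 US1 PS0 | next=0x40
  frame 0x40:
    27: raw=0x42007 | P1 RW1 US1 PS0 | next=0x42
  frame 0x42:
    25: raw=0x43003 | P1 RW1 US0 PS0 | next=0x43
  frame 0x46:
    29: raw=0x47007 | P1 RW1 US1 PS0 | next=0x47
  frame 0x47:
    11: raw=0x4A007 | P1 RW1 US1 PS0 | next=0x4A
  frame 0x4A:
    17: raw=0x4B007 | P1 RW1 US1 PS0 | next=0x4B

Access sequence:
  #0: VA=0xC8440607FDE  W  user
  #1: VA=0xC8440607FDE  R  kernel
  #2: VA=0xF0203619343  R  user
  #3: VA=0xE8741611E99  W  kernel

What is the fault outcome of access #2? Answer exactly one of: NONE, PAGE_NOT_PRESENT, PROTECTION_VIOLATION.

Per-access translation:
#0 VA=0xC8440607FDE (w,user):
  [0] read 0x36 idx=25: raw=0x37007 flags P=1 W=1 U=1 S=0
  [1] read 0x37 idx=17: raw=0x38007 flags P=1 W=1 U=1 S=0
  [2] read 0x38 idx=3: raw=0x3A007 flags P=1 W=1 U=1 S=0
  [3] read 0x3A idx=7: raw=0x3E007 flags P=1 W=1 U=1 S=0
  ⇒ phys 0x3EFDE  [4 reads]
#1 VA=0xC8440607FDE (r,kernel):
  TLB hit vpn=0xC8440607 → PA=0x3EFDE
#2 VA=0xF0203619343 (r,user):
  [0] read 0x36 idx=30: raw=0x3F007 flags P=1 W=1 U=1 S=0
  [1] read 0x3F idx=8: raw=0x40007 flags P=1 W=1 U=1 S=0
  [2] read 0x40 idx=27: raw=0x42007 flags P=1 W=1 U=1 S=0
  [3] read 0x42 idx=25: raw=0x43003 flags P=1 W=1 U=0 S=0
  ⇒ fault: PROTECTION_VIOLATION  — 4 lookups
#3 VA=0xE8741611E99 (w,kernel):
  [0] read 0x36 idx=29: raw=0x46007 flags P=1 W=1 U=1 S=0
  [1] read 0x46 idx=29: raw=0x47007 flags P=1 W=1 U=1 S=0
  [2] read 0x47 idx=11: raw=0x4A007 flags P=1 W=1 U=1 S=0
  [3] read 0x4A idx=17: raw=0x4B007 flags P=1 W=1 U=1 S=0
  ⇒ phys 0x4BE99  [4 reads]

Access #2 fault: PROTECTION_VIOLATION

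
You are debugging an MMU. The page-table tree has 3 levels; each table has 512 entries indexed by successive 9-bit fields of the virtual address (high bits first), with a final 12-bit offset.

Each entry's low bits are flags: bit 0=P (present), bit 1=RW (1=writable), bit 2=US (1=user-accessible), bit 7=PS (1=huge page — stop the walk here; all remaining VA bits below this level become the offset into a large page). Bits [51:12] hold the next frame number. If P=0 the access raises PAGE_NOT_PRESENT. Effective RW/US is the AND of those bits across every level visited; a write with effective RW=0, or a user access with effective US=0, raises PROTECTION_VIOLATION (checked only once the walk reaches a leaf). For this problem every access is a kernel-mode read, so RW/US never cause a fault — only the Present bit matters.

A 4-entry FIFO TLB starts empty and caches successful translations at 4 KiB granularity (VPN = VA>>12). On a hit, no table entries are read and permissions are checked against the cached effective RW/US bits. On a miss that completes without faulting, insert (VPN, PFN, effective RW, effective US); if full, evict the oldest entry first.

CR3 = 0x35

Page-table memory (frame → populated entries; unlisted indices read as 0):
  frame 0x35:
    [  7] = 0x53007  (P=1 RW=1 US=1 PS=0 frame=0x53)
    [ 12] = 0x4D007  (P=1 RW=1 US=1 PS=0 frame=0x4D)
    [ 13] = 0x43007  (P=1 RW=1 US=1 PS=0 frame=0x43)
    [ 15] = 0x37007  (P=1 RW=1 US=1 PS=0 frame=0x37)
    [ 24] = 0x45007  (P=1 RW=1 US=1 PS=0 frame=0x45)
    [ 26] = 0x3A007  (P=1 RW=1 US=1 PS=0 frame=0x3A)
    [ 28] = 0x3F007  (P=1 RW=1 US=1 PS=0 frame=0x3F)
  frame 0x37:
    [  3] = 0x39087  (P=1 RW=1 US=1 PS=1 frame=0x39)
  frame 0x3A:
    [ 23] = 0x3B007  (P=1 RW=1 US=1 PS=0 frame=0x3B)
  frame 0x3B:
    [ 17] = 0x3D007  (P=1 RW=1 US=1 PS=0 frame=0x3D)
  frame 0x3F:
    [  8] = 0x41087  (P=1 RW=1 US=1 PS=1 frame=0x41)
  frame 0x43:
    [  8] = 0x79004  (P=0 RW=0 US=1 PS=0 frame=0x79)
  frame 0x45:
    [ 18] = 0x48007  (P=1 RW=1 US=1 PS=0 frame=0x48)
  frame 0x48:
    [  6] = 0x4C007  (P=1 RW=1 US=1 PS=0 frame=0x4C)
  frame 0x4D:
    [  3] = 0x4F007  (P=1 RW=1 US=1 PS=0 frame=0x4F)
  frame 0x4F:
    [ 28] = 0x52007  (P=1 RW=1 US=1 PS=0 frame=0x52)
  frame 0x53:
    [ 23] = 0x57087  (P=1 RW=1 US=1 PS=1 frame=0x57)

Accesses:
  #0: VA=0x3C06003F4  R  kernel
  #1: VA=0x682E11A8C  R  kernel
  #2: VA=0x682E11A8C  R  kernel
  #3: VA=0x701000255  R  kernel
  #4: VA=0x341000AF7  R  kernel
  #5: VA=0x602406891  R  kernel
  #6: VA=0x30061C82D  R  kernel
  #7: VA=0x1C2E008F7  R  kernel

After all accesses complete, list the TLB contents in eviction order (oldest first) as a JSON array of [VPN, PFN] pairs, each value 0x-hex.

Per-access translation:
#0 VA=0x3C06003F4 (r,kernel):
  L0 @0x35[15] → 0x37007  P=1,RW=1,US=1,PS=0
  L1 @0x37[3] → 0x39087  P=1,RW=1,US=1,PS=1
  ✓ 0x393F4 (huge @L1)  — 2 lookups
#1 VA=0x682E11A8C (r,kernel):
  L0 @0x35[26] → 0x3A007  P=1,RW=1,US=1,PS=0
  L1 @0x3A[23] → 0x3B007  P=1,RW=1,US=1,PS=0
  L2 @0x3B[17] → 0x3D007  P=1,RW=1,US=1,PS=0
  ✓ 0x3DA8C  — 3 lookups
#2 VA=0x682E11A8C (r,kernel):
  TLB hit vpn=0x682E11 → PA=0x3DA8C
#3 VA=0x701000255 (r,kernel):
  L0 @0x35[28] → 0x3F007  P=1,RW=1,US=1,PS=0
  L1 @0x3F[8] → 0x41087  P=1,RW=1,US=1,PS=1
  ✓ 0x41255 (huge @L1)  — 2 lookups
#4 VA=0x341000AF7 (r,kernel):
  L0 @0x35[13] → 0x43007  P=1,RW=1,US=1,PS=0
  L1 @0x43[8] → 0x79004  P=0,RW=0,US=1,PS=0
  → PAGE_NOT_PRESENT  (2 entries read)
#5 VA=0x602406891 (r,kernel):
  L0 @0x35[24] → 0x45007  P=1,RW=1,US=1,PS=0
  L1 @0x45[18] → 0x48007  P=1,RW=1,US=1,PS=0
  L2 @0x48[6] → 0x4C007  P=1,RW=1,US=1,PS=0
  ✓ 0x4C891  — 3 lookups
#6 VA=0x30061C82D (r,kernel):
  L0 @0x35[12] → 0x4D007  P=1,RW=1,US=1,PS=0
  L1 @0x4D[3] → 0x4F007  P=1,RW=1,US=1,PS=0
  L2 @0x4F[28] → 0x52007  P=1,RW=1,US=1,PS=0
  ✓ 0x5282D  — 3 lookups
#7 VA=0x1C2E008F7 (r,kernel):
  L0 @0x35[7] → 0x53007  P=1,RW=1,US=1,PS=0
  L1 @0x53[23] → 0x57087  P=1,RW=1,US=1,PS=1
  ✓ 0x578F7 (huge @L1)  — 2 lookups

TLB: [["0x701000", "0x41"], ["0x602406", "0x4C"], ["0x30061C", "0x52"], ["0x1C2E00", "0x57"]]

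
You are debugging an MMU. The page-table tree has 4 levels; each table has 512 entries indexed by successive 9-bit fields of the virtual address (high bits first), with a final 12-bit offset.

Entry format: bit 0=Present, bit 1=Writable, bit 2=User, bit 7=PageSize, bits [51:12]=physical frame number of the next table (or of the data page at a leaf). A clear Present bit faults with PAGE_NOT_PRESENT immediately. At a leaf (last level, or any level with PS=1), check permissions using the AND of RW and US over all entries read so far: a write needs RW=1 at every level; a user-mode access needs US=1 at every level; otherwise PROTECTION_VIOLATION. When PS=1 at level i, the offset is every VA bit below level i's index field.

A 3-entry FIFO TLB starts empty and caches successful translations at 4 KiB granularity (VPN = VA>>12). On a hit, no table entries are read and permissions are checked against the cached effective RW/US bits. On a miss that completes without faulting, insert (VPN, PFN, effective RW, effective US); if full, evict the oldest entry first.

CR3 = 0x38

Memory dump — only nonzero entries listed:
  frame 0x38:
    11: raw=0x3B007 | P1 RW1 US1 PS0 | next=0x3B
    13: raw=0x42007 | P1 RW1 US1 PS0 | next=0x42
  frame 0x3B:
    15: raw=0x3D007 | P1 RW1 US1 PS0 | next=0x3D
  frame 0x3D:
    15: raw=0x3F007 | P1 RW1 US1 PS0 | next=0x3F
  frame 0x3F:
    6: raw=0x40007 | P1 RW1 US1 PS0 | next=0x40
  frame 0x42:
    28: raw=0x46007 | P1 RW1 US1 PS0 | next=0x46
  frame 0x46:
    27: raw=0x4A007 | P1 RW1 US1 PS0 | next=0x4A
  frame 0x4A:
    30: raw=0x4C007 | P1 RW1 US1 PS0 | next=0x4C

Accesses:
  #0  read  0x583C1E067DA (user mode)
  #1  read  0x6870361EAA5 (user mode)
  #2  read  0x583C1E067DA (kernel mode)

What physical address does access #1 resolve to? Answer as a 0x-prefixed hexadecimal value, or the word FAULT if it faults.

Trace:
#0 VA=0x583C1E067DA (r,user):
  [0] read 0x38 idx=11: raw=0x3B007 flags P=1 W=1 U=1 S=0
  [1] read 0x3B idx=15: raw=0x3D007 flags P=1 W=1 U=1 S=0
  [2] read 0x3D idx=15: raw=0x3F007 flags P=1 W=1 U=1 S=0
  [3] read 0x3F idx=6: raw=0x40007 flags P=1 W=1 U=1 S=0
  → PA=0x407DA  (4 entries read)
#1 VA=0x6870361EAA5 (r,user):
  [0] read 0x38 idx=13: raw=0x42007 flags P=1 W=1 U=1 S=0
  [1] read 0x42 idx=28: raw=0x46007 flags P=1 W=1 U=1 S=0
  [2] read 0x46 idx=27: raw=0x4A007 flags P=1 W=1 U=1 S=0
  [3] read 0x4A idx=30: raw=0x4C007 flags P=1 W=1 U=1 S=0
  → PA=0x4CAA5  (4 entries read)
#2 VA=0x583C1E067DA (r,kernel):
  TLB hit vpn=0x583C1E06 → PA=0x407DA

Access #1 PA: 0x4CAA5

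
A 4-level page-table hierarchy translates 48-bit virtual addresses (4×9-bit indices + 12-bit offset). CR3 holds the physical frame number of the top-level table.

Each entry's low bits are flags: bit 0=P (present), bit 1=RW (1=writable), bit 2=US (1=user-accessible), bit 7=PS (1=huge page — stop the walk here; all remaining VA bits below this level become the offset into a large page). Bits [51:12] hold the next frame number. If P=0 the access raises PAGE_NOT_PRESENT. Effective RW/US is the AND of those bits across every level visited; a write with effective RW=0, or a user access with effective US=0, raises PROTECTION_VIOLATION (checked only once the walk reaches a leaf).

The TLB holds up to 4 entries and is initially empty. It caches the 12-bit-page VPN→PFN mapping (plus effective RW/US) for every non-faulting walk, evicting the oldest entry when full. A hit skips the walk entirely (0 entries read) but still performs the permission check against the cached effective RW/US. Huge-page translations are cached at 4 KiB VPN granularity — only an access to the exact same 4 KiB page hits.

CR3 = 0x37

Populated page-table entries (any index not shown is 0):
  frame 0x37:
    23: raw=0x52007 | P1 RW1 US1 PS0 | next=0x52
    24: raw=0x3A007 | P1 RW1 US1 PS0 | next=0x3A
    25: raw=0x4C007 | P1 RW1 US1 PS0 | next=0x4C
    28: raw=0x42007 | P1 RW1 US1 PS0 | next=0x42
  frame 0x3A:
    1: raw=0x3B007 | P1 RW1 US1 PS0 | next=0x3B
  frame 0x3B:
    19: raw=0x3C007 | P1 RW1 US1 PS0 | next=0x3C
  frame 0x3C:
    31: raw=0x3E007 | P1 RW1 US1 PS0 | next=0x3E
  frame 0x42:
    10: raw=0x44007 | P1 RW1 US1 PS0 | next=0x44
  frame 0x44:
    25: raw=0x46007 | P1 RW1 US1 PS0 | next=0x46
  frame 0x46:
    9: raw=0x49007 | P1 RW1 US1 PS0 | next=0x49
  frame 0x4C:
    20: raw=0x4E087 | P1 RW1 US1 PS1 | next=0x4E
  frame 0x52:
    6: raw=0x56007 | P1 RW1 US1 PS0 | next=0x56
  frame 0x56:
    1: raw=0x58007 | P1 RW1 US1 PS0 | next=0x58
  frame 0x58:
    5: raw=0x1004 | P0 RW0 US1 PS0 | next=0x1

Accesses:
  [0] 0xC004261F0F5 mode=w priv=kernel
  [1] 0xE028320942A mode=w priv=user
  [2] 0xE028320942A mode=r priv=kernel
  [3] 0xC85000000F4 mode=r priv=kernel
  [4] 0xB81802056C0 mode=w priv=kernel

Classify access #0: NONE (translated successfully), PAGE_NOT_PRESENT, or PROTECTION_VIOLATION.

Walk each access:
#0 VA=0xC004261F0F5 (w,kernel):
  lvl0: tbl 0x37, slot 24 ⇒ 0x3A007 (P1/RW1/US1/PS0)
  lvl1: tbl 0x3A, slot 1 ⇒ 0x3B007 (P1/RW1/US1/PS0)
  lvl2: tbl 0x3B, slot 19 ⇒ 0x3C007 (P1/RW1/US1/PS0)
  lvl3: tbl 0x3C, slot 31 ⇒ 0x3E007 (P1/RW1/US1/PS0)
  → PA=0x3E0F5  (4 entries read)
#1 VA=0xE028320942A (w,user):
  lvl0: tbl 0x37, slot 28 ⇒ 0x42007 (P1/RW1/US1/PS0)
  lvl1: tbl 0x42, slot 10 ⇒ 0x44007 (P1/RW1/US1/PS0)
  lvl2: tbl 0x44, slot 25 ⇒ 0x46007 (P1/RW1/US1/PS0)
  lvl3: tbl 0x46, slot 9 ⇒ 0x49007 (P1/RW1/US1/PS0)
  → PA=0x4942A  (4 entries read)
#2 VA=0xE028320942A (r,kernel):
  TLB hit vpn=0xE0283209 → PA=0x4942A
#3 VA=0xC85000000F4 (r,kernel):
  lvl0: tbl 0x37, slot 25 ⇒ 0x4C007 (P1/RW1/US1/PS0)
  lvl1: tbl 0x4C, slot 20 ⇒ 0x4E087 (P1/RW1/US1/PS1)
  → PA=0x4E0F4 (huge @L1)  (2 entries read)
#4 VA=0xB81802056C0 (w,kernel):
  lvl0: tbl 0x37, slot 23 ⇒ 0x52007 (P1/RW1/US1/PS0)
  lvl1: tbl 0x52, slot 6 ⇒ 0x56007 (P1/RW1/US1/PS0)
  lvl2: tbl 0x56, slot 1 ⇒ 0x58007 (P1/RW1/US1/PS0)
  lvl3: tbl 0x58, slot 5 ⇒ 0x1004 (P0/RW0/US1/PS0)
  → PAGE_NOT_PRESENT  (4 entries read)

Access #0 fault: NONE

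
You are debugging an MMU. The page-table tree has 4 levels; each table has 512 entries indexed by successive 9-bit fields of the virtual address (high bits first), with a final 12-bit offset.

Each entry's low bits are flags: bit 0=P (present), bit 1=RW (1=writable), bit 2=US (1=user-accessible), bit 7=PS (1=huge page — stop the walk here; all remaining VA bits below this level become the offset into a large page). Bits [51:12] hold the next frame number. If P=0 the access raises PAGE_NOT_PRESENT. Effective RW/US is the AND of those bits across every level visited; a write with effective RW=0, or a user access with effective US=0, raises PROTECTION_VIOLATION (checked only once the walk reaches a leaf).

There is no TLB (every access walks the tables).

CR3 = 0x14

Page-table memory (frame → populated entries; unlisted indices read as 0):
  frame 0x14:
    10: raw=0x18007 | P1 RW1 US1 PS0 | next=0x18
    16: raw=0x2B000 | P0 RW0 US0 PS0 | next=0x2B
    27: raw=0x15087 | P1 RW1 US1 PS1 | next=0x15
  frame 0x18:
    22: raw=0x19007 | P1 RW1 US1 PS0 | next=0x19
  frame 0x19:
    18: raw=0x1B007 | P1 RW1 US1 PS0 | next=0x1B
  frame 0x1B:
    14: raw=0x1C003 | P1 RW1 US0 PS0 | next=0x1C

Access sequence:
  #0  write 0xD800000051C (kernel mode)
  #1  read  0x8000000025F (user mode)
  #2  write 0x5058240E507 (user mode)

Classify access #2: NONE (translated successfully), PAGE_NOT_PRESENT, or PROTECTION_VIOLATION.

Trace:
#0 VA=0xD800000051C (w,kernel):
  lvl0: tbl 0x14, slot 27 ⇒ 0x15087 (P1/RW1/US1/PS1)
  ⇒ phys 0x1551C (huge @L0)  [1 reads]
#1 VA=0x8000000025F (r,user):
  lvl0: tbl 0x14, slot 16 ⇒ 0x2B000 (P0/RW0/US0/PS0)
  → PAGE_NOT_PRESENT  (1 entries read)
#2 VA=0x5058240E507 (w,user):
  lvl0: tbl 0x14, slot 10 ⇒ 0x18007 (P1/RW1/US1/PS0)
  lvl1: tbl 0x18, slot 22 ⇒ 0x19007 (P1/RW1/US1/PS0)
  lvl2: tbl 0x19, slot 18 ⇒ 0x1B007 (P1/RW1/US1/PS0)
  lvl3: tbl 0x1B, slot 14 ⇒ 0x1C003 (P1/RW1/US0/PS0)
  → PROTECTION_VIOLATION  (4 entries read)

Access #2 fault: PROTECTION_VIOLATION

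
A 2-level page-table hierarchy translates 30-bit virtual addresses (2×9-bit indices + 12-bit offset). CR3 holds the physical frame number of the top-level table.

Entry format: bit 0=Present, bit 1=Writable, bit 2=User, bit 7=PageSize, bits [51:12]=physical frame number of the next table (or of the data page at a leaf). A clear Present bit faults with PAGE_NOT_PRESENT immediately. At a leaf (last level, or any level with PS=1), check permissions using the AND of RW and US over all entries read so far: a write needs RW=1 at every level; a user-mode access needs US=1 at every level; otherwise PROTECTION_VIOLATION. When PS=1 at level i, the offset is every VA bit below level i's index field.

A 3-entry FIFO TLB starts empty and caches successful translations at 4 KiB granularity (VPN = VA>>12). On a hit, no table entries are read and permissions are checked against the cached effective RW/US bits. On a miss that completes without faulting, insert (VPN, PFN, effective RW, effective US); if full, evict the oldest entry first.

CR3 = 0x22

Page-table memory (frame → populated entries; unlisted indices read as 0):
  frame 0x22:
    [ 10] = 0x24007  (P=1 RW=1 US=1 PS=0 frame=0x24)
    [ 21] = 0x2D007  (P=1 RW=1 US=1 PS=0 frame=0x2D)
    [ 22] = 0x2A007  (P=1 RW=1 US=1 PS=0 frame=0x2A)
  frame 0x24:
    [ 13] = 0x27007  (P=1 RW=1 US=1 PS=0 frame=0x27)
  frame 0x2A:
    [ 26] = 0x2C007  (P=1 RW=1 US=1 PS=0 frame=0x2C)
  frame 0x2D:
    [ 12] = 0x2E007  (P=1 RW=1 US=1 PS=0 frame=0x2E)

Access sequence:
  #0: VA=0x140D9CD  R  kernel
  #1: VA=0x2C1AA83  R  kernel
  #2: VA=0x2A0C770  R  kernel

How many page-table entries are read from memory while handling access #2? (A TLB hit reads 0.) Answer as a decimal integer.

Per-access translation:
#0 VA=0x140D9CD (r,kernel):
  lvl0: tbl 0x22, slot 10 ⇒ 0x24007 (P1/RW1/US1/PS0)
  lvl1: tbl 0x24, slot 13 ⇒ 0x27007 (P1/RW1/US1/PS0)
  → PA=0x279CD  (2 entries read)
#1 VA=0x2C1AA83 (r,kernel):
  lvl0: tbl 0x22, slot 22 ⇒ 0x2A007 (P1/RW1/US1/PS0)
  lvl1: tbl 0x2A, slot 26 ⇒ 0x2C007 (P1/RW1/US1/PS0)
  → PA=0x2CA83  (2 entries read)
#2 VA=0x2A0C770 (r,kernel):
  lvl0: tbl 0x22, slot 21 ⇒ 0x2D007 (P1/RW1/US1/PS0)
  lvl1: tbl 0x2D, slot 12 ⇒ 0x2E007 (P1/RW1/US1/PS0)
  → PA=0x2E770  (2 entries read)

Entries read for #2: 2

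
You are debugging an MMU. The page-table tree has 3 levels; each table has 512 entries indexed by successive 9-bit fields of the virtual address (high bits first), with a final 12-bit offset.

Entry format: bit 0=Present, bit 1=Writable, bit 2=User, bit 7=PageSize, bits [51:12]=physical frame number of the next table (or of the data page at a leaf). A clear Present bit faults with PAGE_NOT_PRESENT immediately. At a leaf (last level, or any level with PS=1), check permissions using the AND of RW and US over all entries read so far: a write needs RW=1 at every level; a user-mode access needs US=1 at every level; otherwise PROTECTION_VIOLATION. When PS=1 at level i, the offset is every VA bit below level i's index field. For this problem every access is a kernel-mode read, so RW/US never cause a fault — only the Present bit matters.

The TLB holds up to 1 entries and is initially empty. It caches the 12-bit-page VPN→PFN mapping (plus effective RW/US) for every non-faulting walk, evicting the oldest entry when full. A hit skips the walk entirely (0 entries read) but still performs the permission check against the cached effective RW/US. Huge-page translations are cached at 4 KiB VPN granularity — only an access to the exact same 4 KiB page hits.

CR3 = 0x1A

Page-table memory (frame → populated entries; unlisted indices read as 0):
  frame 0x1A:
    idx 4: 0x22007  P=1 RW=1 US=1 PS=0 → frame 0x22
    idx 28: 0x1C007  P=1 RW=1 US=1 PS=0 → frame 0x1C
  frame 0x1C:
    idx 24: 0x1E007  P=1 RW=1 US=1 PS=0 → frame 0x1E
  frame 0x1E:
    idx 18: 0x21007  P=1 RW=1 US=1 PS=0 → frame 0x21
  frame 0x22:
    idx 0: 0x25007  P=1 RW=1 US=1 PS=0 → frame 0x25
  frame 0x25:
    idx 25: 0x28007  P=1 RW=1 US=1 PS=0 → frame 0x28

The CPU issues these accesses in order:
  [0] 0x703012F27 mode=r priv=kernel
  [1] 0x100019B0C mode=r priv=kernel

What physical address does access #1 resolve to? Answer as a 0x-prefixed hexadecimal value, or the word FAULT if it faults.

Per-access translation:
#0 VA=0x703012F27 (r,kernel):
  [0] read 0x1A idx=28: raw=0x1C007 flags P=1 W=1 U=1 S=0
  [1] read 0x1C idx=24: raw=0x1E007 flags P=1 W=1 U=1 S=0
  [2] read 0x1E idx=18: raw=0x21007 flags P=1 W=1 U=1 S=0
  → PA=0x21F27  (3 entries read)
#1 VA=0x100019B0C (r,kernel):
  [0] read 0x1A idx=4: raw=0x22007 flags P=1 W=1 U=1 S=0
  [1] read 0x22 idx=0: raw=0x25007 flags P=1 W=1 U=1 S=0
  [2] read 0x25 idx=25: raw=0x28007 flags P=1 W=1 U=1 S=0
  → PA=0x28B0C  (3 entries read)

Access #1 PA: 0x28B0C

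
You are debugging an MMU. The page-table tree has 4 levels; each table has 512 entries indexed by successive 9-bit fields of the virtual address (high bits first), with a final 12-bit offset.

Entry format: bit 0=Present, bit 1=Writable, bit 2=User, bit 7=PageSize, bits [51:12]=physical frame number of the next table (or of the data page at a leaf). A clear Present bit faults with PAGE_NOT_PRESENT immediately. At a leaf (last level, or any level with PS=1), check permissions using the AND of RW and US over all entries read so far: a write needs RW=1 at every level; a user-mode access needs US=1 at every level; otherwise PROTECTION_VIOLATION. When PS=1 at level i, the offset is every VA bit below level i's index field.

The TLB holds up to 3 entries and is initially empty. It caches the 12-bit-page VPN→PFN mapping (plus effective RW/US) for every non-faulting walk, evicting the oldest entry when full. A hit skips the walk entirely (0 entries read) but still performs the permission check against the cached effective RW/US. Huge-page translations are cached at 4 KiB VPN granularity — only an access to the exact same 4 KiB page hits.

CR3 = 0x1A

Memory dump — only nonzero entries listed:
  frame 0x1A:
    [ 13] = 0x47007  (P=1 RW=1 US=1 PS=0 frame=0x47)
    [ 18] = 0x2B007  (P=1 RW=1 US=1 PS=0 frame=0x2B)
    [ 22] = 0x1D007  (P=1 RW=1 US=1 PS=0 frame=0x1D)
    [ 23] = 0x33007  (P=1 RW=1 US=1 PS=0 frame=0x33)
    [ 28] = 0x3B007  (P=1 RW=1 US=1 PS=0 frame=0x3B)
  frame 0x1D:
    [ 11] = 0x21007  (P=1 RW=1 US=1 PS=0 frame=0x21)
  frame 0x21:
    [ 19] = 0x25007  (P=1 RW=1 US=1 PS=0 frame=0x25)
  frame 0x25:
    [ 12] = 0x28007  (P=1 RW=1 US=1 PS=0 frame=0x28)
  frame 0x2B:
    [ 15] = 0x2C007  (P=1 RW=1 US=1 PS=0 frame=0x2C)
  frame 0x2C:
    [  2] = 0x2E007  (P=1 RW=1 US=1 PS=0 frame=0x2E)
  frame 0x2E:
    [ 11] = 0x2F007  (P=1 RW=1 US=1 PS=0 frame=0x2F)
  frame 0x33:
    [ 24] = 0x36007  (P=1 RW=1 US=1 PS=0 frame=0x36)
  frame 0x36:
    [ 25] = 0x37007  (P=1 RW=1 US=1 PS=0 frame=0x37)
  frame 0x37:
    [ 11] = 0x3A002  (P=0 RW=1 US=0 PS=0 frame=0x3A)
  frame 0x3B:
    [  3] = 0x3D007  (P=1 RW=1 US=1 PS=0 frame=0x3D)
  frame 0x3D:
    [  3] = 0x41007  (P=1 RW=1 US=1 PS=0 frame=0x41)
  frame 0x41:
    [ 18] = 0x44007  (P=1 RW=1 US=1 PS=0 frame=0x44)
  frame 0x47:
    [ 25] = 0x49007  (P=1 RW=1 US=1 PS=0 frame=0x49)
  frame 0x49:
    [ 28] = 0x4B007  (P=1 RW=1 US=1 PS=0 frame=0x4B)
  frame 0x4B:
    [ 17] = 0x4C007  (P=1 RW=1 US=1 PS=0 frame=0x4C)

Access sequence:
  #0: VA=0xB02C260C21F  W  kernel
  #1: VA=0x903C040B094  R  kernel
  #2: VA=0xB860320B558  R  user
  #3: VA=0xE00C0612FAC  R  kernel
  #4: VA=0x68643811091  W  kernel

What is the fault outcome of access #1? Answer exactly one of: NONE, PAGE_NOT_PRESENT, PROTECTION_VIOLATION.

Walk each access:
#0 VA=0xB02C260C21F (w,kernel):
  lvl0: tbl 0x1A, slot 22 ⇒ 0x1D007 (P1/RW1/US1/PS0)
  lvl1: tbl 0x1D, slot 11 ⇒ 0x21007 (P1/RW1/US1/PS0)
  lvl2: tbl 0x21, slot 19 ⇒ 0x25007 (P1/RW1/US1/PS0)
  lvl3: tbl 0x25, slot 12 ⇒ 0x28007 (P1/RW1/US1/PS0)
  ⇒ phys 0x2821F  [4 reads]
#1 VA=0x903C040B094 (r,kernel):
  lvl0: tbl 0x1A, slot 18 ⇒ 0x2B007 (P1/RW1/US1/PS0)
  lvl1: tbl 0x2B, slot 15 ⇒ 0x2C007 (P1/RW1/US1/PS0)
  lvl2: tbl 0x2C, slot 2 ⇒ 0x2E007 (P1/RW1/US1/PS0)
  lvl3: tbl 0x2E, slot 11 ⇒ 0x2F007 (P1/RW1/US1/PS0)
  ⇒ phys 0x2F094  [4 reads]
#2 VA=0xB860320B558 (r,user):
  lvl0: tbl 0x1A, slot 23 ⇒ 0x33007 (P1/RW1/US1/PS0)
  lvl1: tbl 0x33, slot 24 ⇒ 0x36007 (P1/RW1/US1/PS0)
  lvl2: tbl 0x36, slot 25 ⇒ 0x37007 (P1/RW1/US1/PS0)
  lvl3: tbl 0x37, slot 11 ⇒ 0x3A002 (P0/RW1/US0/PS0)
  → PAGE_NOT_PRESENT  (4 entries read)
#3 VA=0xE00C0612FAC (r,kernel):
  lvl0: tbl 0x1A, slot 28 ⇒ 0x3B007 (P1/RW1/US1/PS0)
  lvl1: tbl 0x3B, slot 3 ⇒ 0x3D007 (P1/RW1/US1/PS0)
  lvl2: tbl 0x3D, slot 3 ⇒ 0x41007 (P1/RW1/US1/PS0)
  lvl3: tbl 0x41, slot 18 ⇒ 0x44007 (P1/RW1/US1/PS0)
  ⇒ phys 0x44FAC  [4 reads]
#4 VA=0x68643811091 (w,kernel):
  lvl0: tbl 0x1A, slot 13 ⇒ 0x47007 (P1/RW1/US1/PS0)
  lvl1: tbl 0x47, slot 25 ⇒ 0x49007 (P1/RW1/US1/PS0)
  lvl2: tbl 0x49, slot 28 ⇒ 0x4B007 (P1/RW1/US1/PS0)
  lvl3: tbl 0x4B, slot 17 ⇒ 0x4C007 (P1/RW1/US1/PS0)
  ⇒ phys 0x4C091  [4 reads]

Access #1 fault: NONE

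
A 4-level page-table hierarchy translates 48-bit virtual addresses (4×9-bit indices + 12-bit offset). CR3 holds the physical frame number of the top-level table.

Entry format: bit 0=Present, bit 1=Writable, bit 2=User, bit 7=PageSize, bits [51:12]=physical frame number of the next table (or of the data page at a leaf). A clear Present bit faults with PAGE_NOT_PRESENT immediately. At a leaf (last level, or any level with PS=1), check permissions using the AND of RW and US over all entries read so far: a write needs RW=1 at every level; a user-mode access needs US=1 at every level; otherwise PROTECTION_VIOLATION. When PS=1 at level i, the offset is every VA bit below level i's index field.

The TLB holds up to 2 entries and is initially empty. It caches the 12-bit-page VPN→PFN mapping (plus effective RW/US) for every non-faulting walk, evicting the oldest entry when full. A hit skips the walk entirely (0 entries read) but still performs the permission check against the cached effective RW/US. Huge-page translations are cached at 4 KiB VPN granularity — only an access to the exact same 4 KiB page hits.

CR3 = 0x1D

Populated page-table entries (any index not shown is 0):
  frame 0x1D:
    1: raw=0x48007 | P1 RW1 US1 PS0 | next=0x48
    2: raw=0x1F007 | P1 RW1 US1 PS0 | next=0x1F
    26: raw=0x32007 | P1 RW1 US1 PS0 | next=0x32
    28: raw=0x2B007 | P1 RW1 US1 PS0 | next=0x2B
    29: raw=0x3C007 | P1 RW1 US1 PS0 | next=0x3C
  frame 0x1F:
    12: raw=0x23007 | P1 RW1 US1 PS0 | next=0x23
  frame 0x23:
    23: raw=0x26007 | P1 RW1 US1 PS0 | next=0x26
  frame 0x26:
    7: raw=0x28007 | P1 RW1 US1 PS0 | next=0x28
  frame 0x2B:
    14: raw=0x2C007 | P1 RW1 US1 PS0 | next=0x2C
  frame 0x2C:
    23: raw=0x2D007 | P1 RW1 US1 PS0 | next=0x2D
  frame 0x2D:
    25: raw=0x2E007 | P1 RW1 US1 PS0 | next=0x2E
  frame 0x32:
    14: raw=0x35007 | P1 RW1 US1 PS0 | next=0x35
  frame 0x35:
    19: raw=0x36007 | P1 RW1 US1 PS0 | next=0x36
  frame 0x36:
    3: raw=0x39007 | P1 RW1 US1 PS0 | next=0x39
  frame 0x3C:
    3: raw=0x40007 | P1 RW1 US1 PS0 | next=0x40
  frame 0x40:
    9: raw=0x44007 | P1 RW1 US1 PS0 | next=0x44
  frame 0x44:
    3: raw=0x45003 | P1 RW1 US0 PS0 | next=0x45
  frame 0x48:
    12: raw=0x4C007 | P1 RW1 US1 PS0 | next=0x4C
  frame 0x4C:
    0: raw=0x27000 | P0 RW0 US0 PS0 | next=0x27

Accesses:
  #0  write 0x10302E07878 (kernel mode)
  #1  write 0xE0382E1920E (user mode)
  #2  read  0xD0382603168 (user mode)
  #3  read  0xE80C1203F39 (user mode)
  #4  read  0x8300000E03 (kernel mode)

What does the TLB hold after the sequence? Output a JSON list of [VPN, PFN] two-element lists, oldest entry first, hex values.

Per-access translation:
#0 VA=0x10302E07878 (w,kernel):
  [0] read 0x1D idx=2: raw=0x1F007 flags P=1 W=1 U=1 S=0
  [1] read 0x1F idx=12: raw=0x23007 flags P=1 W=1 U=1 S=0
  [2] read 0x23 idx=23: raw=0x26007 flags P=1 W=1 U=1 S=0
  [3] read 0x26 idx=7: raw=0x28007 flags P=1 W=1 U=1 S=0
  ⇒ phys 0x28878  [4 reads]
#1 VA=0xE0382E1920E (w,user):
  [0] read 0x1D idx=28: raw=0x2B007 flags P=1 W=1 U=1 S=0
  [1] read 0x2B idx=14: raw=0x2C007 flags P=1 W=1 U=1 S=0
  [2] read 0x2C idx=23: raw=0x2D007 flags P=1 W=1 U=1 S=0
  [3] read 0x2D idx=25: raw=0x2E007 flags P=1 W=1 U=1 S=0
  ⇒ phys 0x2E20E  [4 reads]
#2 VA=0xD0382603168 (r,user):
  [0] read 0x1D idx=26: raw=0x32007 flags P=1 W=1 U=1 S=0
  [1] read 0x32 idx=14: raw=0x35007 flags P=1 W=1 U=1 S=0
  [2] read 0x35 idx=19: raw=0x36007 flags P=1 W=1 U=1 S=0
  [3] read 0x36 idx=3: raw=0x39007 flags P=1 W=1 U=1 S=0
  ⇒ phys 0x39168  [4 reads]
#3 VA=0xE80C1203F39 (r,user):
  [0] read 0x1D idx=29: raw=0x3C007 flags P=1 W=1 U=1 S=0
  [1] read 0x3C idx=3: raw=0x40007 flags P=1 W=1 U=1 S=0
  [2] read 0x40 idx=9: raw=0x44007 flags P=1 W=1 U=1 S=0
  [3] read 0x44 idx=3: raw=0x45003 flags P=1 W=1 U=0 S=0
  ✗ PROTECTION_VIOLATION  [4 reads]
#4 VA=0x8300000E03 (r,kernel):
  [0] read 0x1D idx=1: raw=0x48007 flags P=1 W=1 U=1 S=0
  [1] read 0x48 idx=12: raw=0x4C007 flags P=1 W=1 U=1 S=0
  [2] read 0x4C idx=0: raw=0x27000 flags P=0 W=0 U=0 S=0
  ✗ PAGE_NOT_PRESENT  [3 reads]

TLB: [["0xE0382E19", "0x2E"], ["0xD0382603", "0x39"]]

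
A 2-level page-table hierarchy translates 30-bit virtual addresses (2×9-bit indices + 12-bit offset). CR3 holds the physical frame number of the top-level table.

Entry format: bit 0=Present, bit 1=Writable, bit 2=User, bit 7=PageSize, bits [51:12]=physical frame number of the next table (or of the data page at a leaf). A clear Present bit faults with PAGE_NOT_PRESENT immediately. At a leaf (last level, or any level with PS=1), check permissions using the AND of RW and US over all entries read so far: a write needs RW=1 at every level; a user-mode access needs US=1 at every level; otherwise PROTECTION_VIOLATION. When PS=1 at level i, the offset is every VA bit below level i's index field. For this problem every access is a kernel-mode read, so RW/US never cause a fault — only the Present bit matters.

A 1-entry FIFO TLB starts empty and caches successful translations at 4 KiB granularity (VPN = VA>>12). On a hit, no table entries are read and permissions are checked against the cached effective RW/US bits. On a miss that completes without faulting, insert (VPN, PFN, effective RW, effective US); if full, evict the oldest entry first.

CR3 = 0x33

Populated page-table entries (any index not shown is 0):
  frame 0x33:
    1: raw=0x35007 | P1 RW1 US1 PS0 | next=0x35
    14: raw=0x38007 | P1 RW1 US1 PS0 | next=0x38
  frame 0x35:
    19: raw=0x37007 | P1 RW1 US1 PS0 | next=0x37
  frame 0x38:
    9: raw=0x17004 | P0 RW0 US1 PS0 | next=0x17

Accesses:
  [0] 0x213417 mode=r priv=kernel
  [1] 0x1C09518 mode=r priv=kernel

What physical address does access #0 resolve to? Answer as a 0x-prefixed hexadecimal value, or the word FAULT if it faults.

Trace:
#0 VA=0x213417 (r,kernel):
  [0] read 0x33 idx=1: raw=0x35007 flags P=1 W=1 U=1 S=0
  [1] read 0x35 idx=19: raw=0x37007 flags P=1 W=1 U=1 S=0
  ✓ 0x37417  — 2 lookups
#1 VA=0x1C09518 (r,kernel):
  [0] read 0x33 idx=14: raw=0x38007 flags P=1 W=1 U=1 S=0
  [1] read 0x38 idx=9: raw=0x17004 flags P=0 W=0 U=1 S=0
  ✗ PAGE_NOT_PRESENT  [2 reads]

Access #0 PA: 0x37417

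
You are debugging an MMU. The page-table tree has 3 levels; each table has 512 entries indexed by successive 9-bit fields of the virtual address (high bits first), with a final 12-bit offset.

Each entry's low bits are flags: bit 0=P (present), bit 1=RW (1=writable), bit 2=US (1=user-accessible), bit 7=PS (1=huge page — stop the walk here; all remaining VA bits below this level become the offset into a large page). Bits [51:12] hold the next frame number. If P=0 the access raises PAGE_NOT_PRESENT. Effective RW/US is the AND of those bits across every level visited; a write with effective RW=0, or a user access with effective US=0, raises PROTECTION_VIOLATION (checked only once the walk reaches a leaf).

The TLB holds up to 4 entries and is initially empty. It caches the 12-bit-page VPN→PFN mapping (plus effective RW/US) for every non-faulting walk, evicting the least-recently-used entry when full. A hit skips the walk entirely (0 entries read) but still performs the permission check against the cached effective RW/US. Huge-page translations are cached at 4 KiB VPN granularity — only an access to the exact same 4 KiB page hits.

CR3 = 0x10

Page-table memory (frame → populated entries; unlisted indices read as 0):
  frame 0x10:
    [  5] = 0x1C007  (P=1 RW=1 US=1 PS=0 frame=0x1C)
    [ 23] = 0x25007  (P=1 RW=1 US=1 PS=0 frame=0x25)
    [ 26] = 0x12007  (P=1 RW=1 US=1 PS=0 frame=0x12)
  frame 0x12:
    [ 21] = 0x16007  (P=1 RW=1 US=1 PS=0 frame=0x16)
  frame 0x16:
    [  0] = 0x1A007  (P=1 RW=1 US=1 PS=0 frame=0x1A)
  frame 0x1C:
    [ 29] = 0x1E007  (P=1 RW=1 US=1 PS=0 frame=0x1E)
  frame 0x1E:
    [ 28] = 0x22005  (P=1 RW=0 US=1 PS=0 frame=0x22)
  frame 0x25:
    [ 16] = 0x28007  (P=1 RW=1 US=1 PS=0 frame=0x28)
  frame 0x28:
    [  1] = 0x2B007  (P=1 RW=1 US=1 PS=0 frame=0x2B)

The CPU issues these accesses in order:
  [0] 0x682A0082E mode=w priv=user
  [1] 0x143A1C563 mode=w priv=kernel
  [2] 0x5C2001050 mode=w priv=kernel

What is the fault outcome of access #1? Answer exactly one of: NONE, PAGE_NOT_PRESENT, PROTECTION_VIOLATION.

Walk each access:
#0 VA=0x682A0082E (w,user):
  L0: frame=0x10 idx=26 entry=0x12007 [P=1 RW=1 US=1 PS=0]
  L1: frame=0x12 idx=21 entry=0x16007 [P=1 RW=1 US=1 PS=0]
  L2: frame=0x16 idx=0 entry=0x1A007 [P=1 RW=1 US=1 PS=0]
  ✓ 0x1A82E  — 3 lookups
#1 VA=0x143A1C563 (w,kernel):
  L0: frame=0x10 idx=5 entry=0x1C007 [P=1 RW=1 US=1 PS=0]
  L1: frame=0x1C idx=29 entry=0x1E007 [P=1 RW=1 US=1 PS=0]
  L2: frame=0x1E idx=28 entry=0x22005 [P=1 RW=0 US=1 PS=0]
  ✗ PROTECTION_VIOLATION  [3 reads]
#2 VA=0x5C2001050 (w,kernel):
  L0: frame=0x10 idx=23 entry=0x25007 [P=1 RW=1 US=1 PS=0]
  L1: frame=0x25 idx=16 entry=0x28007 [P=1 RW=1 US=1 PS=0]
  L2: frame=0x28 idx=1 entry=0x2B007 [P=1 RW=1 US=1 PS=0]
  ✓ 0x2B050  — 3 lookups

Access #1 fault: PROTECTION_VIOLATION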